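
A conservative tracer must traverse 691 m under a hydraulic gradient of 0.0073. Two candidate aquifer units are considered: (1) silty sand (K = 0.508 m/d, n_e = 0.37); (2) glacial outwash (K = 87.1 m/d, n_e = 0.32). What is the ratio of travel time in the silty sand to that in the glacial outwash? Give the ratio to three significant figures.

Unit 1 (silty sand): v = 0.508×0.0073/0.37 = 0.01002 m/d, t = 691/0.01002 = 68940 d
Unit 2 (glacial outwash): v = 87.1×0.0073/0.32 = 1.987 m/d, t = 691/1.987 = 347.8 d
t(silty sand) / t(glacial outwash) = 68940/347.8 = 198

198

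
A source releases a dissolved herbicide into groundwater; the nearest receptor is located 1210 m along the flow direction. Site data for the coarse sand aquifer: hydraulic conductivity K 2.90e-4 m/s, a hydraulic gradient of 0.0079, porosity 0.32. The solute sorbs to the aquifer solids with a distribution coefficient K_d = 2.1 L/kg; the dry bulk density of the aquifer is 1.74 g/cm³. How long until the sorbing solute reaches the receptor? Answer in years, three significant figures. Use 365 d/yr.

K = 2.90e-4 m/s × 86400 s/d = 25.06 m/d
q = Ki = 25.06 × 0.0079 = 0.1979 m/d
v_s = q/n_e = 0.1979/0.32 = 0.6186 m/d
Retardation R = 1 + ρ_b·K_d/n = 1 + 1.74×2.1/0.32 = 12.42
Contaminant velocity v_c = v/R = 0.6186/12.42 = 0.04981 m/d
t = L/v_c = 1210/0.04981 = 24290 d
   = 24290/365 = 66.6 yr

66.6 years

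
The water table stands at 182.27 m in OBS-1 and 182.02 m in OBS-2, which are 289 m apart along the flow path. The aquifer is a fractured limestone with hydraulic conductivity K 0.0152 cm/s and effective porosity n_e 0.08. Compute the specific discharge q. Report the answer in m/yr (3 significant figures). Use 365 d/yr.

Hydraulic gradient i = (182.27 − 182.02) / 289 = 0.25 / 289 = 8.651e-4
K = 0.0152 cm/s × 864 = 13.13 m/d
Specific discharge q = 13.13 × 8.651e-4 = 0.01136 m/d
   = 0.01136 × 365 = 4.15 m/yr

4.15 m/yr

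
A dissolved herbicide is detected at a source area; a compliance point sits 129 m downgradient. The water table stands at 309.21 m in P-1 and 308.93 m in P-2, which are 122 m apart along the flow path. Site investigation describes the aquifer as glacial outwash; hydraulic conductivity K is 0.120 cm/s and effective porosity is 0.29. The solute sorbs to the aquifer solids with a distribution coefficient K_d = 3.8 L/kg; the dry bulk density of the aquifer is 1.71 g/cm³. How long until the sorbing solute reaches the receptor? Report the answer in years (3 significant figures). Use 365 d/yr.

Hydraulic gradient i = (309.21 − 308.93) / 122 = 0.28 / 122 = 0.002295
K = 0.120 cm/s × 864 = 103.7 m/d
q = Ki = 103.7 × 0.002295 = 0.2380 m/d
Seepage velocity v = q / n = 0.2380 / 0.29 = 0.8205 m/d
Retardation R = 1 + ρ_b·K_d/n = 1 + 1.71×3.8/0.29 = 23.41
Contaminant velocity v_c = v/R = 0.8205/23.41 = 0.03506 m/d
t = L/v_c = 129/0.03506 = 3680 d
   = 3680/365 = 10.1 yr

10.1 years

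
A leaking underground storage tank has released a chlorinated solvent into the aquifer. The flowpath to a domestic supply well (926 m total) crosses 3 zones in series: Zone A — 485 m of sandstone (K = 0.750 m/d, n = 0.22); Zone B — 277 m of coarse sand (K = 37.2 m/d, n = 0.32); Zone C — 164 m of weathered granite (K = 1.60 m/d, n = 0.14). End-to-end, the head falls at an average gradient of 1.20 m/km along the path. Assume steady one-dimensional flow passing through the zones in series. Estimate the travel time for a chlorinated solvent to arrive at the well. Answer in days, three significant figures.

149000 days

For zones in series the flux q is common to all zones; the equivalent conductivity is the harmonic (thickness-weighted) mean, K_eq = L_total / Σ(L_j/K_j).
Σ(L/K) = 485/0.750 + 277/37.2 + 164/1.60 = 646.7 + 7.446 + 102.5 = 756.6 d
K_eq = L_total / Σ(L/K) = 926 / 756.6 = 1.224 m/d
q = K_eq · i = 1.224 × 0.0012 = 0.001469 m/d (same in every zone)
Zone A: v = q/n = 0.001469/0.22 = 0.006676 m/d → t_A = 485/0.006676 = 72650 d
Zone B: v = q/n = 0.001469/0.32 = 0.004590 m/d → t_B = 277/0.004590 = 60350 d
Zone C: v = q/n = 0.001469/0.14 = 0.01049 m/d → t_C = 164/0.01049 = 15630 d
Total t = 72650 + 60350 + 15630 = 148600 d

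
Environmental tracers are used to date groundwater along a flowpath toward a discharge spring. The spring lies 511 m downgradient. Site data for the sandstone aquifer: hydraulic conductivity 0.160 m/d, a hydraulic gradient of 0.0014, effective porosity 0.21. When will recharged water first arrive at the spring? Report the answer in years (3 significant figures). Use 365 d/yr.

1310 years

Darcy flux q = K·i = 0.160 × 0.0014 = 2.240e-4 m/d
Seepage velocity v = q / n = 2.240e-4 / 0.21 = 0.001067 m/d
t = L / v = 511 / 0.001067 = 479100 d
   = 479100 / 365 = 1310 yr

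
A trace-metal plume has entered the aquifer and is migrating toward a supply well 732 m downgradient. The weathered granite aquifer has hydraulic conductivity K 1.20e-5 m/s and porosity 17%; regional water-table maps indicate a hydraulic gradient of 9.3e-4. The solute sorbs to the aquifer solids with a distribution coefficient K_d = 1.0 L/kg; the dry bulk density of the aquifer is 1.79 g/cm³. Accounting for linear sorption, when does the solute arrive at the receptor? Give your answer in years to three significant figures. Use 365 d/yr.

K = 1.20e-5 m/s × 86400 s/d = 1.037 m/d
Specific discharge q = 1.037 × 9.3e-4 = 9.642e-4 m/d
v_s = q/n_e = 9.642e-4/0.17 = 0.005672 m/d
Retardation R = 1 + ρ_b·K_d/n = 1 + 1.79×1.0/0.17 = 11.53
Contaminant velocity v_c = v/R = 0.005672/11.53 = 4.920e-4 m/d
t = L/v_c = 732/4.920e-4 = 1.488e6 d
   = 1.488e6/365 = 4080 yr

4080 years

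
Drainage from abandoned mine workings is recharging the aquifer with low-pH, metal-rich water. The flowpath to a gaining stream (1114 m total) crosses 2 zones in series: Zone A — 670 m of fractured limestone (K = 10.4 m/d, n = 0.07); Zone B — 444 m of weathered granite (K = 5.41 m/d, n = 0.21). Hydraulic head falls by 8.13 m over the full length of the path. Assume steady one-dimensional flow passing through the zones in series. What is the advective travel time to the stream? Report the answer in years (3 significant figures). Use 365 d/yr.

Steady 1-D flow in series ⇒ the Darcy flux q is identical in every zone and the zone head losses add (resistances L/K in series).
Σ(L/K) = 670/10.4 + 444/5.41 = 64.42 + 82.07 = 146.5 d
q = ΔH / Σ(L/K) = 8.13 / 146.5 = 0.05550 m/d (same in every zone)
Zone A: v = q/n = 0.05550/0.07 = 0.7928 m/d → t_A = 670/0.7928 = 845.1 d
Zone B: v = q/n = 0.05550/0.21 = 0.2643 m/d → t_B = 444/0.2643 = 1680 d
Total t = 845.1 + 1680 = 2525 d
   = 2525 / 365 = 6.92 yr

6.92 years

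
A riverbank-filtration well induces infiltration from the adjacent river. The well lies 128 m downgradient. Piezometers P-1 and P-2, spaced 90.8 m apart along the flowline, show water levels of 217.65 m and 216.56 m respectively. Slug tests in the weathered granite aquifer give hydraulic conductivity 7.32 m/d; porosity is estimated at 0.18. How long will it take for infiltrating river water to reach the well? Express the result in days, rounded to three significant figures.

262 days

Hydraulic gradient i = (217.65 − 216.56) / 90.8 = 1.09 / 90.8 = 0.01200
Darcy flux q = K·i = 7.32 × 0.01200 = 0.08787 m/d
v_s = q/n_e = 0.08787/0.18 = 0.4882 m/d
t = L / v = 128 / 0.4882 = 262.2 d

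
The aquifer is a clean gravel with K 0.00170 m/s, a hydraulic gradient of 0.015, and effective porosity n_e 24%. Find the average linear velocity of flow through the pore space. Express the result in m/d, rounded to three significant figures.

K = 0.00170 m/s × 86400 s/d = 146.9 m/d
q = Ki = 146.9 × 0.015 = 2.203 m/d
Seepage velocity v = q / n = 2.203 / 0.24 = 9.180 m/d

9.18 m/d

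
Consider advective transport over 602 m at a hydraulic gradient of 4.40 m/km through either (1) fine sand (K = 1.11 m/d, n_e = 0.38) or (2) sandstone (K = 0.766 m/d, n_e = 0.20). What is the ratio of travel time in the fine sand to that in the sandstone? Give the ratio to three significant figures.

Unit 1 (fine sand): v = 1.11×0.0044/0.38 = 0.01285 m/d, t = 602/0.01285 = 46840 d
Unit 2 (sandstone): v = 0.766×0.0044/0.20 = 0.01685 m/d, t = 602/0.01685 = 35720 d
t(fine sand) / t(sandstone) = 46840/35720 = 1.31

1.31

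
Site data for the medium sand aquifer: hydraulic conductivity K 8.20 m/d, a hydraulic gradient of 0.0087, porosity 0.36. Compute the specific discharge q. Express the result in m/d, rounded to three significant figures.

0.0713 m/d

q = Ki = 8.20 × 0.0087 = 0.07134 m/d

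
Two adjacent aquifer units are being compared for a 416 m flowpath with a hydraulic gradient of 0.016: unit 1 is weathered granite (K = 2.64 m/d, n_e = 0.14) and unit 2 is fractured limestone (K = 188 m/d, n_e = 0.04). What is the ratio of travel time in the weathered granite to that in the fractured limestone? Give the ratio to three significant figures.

Unit 1 (weathered granite): v = 2.64×0.016/0.14 = 0.3017 m/d, t = 416/0.3017 = 1379 d
Unit 2 (fractured limestone): v = 188×0.016/0.04 = 75.20 m/d, t = 416/75.20 = 5.532 d
t(weathered granite) / t(fractured limestone) = 1379/5.532 = 249

249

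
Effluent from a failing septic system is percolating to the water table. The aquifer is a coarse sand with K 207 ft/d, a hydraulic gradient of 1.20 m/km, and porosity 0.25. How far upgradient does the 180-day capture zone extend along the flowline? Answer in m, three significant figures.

K = 207 ft/d × 0.3048 = 63.09 m/d
Darcy flux q = K·i = 63.09 × 0.0012 = 0.07571 m/d
Seepage velocity v = q / n = 0.07571 / 0.25 = 0.3028 m/d
L = v × T = 0.3028 × 180 = 54.51 m

54.5 m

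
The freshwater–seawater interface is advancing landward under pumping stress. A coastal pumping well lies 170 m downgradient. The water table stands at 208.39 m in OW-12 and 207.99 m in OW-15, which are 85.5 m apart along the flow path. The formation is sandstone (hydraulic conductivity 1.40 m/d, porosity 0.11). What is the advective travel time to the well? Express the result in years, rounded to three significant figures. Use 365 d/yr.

7.82 years

Hydraulic gradient i = (208.39 − 207.99) / 85.5 = 0.40 / 85.5 = 0.004678
Specific discharge q = 1.40 × 0.004678 = 0.006550 m/d
v_s = q/n_e = 0.006550/0.11 = 0.05954 m/d
t = L / v = 170 / 0.05954 = 2855 d
   = 2855 / 365 = 7.82 yr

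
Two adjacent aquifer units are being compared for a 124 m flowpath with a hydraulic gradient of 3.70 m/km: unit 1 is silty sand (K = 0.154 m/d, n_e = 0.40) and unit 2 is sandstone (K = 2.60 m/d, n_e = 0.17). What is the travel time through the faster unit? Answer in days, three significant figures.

2190 days

Unit 1 (silty sand): v = 0.154×0.0037/0.40 = 0.001424 m/d, t = 124/0.001424 = 87050 d
Unit 2 (sandstone): v = 2.60×0.0037/0.17 = 0.05659 m/d, t = 124/0.05659 = 2191 d
Faster unit: t = 2190 d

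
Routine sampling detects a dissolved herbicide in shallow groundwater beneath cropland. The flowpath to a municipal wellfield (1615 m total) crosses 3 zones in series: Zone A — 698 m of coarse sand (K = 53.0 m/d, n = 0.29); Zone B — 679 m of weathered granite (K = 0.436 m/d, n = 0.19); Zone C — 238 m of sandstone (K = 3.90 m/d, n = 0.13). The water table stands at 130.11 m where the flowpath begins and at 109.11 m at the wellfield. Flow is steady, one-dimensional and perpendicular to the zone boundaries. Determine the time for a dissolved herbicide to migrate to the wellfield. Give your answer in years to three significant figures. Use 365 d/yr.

Total head drop ΔH = 130.11 − 109.11 = 21.00 m
Continuity: the same q passes through each zone, so ΔH = q·Σ(L_j/K_j) — the zones act as resistances in series.
Σ(L/K) = 698/53.0 + 679/0.436 + 238/3.90 = 13.17 + 1557 + 61.03 = 1632 d
q = ΔH / Σ(L/K) = 21.00 / 1632 = 0.01287 m/d (same in every zone)
Zone A: v = q/n = 0.01287/0.29 = 0.04438 m/d → t_A = 698/0.04438 = 15730 d
Zone B: v = q/n = 0.01287/0.19 = 0.06774 m/d → t_B = 679/0.06774 = 10020 d
Zone C: v = q/n = 0.01287/0.13 = 0.09901 m/d → t_C = 238/0.09901 = 2404 d
Total t = 15730 + 10020 + 2404 = 28150 d
   = 28150 / 365 = 77.1 yr

77.1 years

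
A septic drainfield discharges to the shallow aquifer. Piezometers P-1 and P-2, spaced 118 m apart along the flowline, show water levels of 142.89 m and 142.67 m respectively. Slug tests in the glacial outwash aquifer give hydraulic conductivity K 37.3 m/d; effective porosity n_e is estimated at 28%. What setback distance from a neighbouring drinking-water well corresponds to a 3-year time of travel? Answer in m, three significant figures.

272 m

Hydraulic gradient i = (142.89 − 142.67) / 118 = 0.22 / 118 = 0.001864
Darcy flux q = K·i = 37.3 × 0.001864 = 0.06954 m/d
v_s = q/n_e = 0.06954/0.28 = 0.2484 m/d
T = 3 yr × 365 = 1095 d
L = v × T = 0.2484 × 1095 = 272.0 m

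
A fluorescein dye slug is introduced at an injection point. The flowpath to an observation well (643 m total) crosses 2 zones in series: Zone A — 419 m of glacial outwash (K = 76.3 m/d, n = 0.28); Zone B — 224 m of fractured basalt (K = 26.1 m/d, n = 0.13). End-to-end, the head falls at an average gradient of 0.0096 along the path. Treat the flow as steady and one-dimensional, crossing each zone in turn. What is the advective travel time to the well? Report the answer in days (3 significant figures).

334 days

For zones in series the flux q is common to all zones; the equivalent conductivity is the harmonic (thickness-weighted) mean, K_eq = L_total / Σ(L_j/K_j).
Σ(L/K) = 419/76.3 + 224/26.1 = 5.491 + 8.582 = 14.07 d
K_eq = L_total / Σ(L/K) = 643 / 14.07 = 45.69 m/d
q = K_eq · i = 45.69 × 0.0096 = 0.4386 m/d (same in every zone)
Zone A: v = q/n = 0.4386/0.28 = 1.566 m/d → t_A = 419/1.566 = 267.5 d
Zone B: v = q/n = 0.4386/0.13 = 3.374 m/d → t_B = 224/3.374 = 66.39 d
Total t = 267.5 + 66.39 = 333.9 d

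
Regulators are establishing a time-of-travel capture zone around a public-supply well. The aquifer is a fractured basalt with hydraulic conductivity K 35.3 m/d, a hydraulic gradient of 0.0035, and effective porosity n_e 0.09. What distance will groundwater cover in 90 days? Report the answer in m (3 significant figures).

124 m

Specific discharge q = 35.3 × 0.0035 = 0.1236 m/d
v_s = q/n_e = 0.1236/0.09 = 1.373 m/d
L = v × T = 1.373 × 90 = 123.5 m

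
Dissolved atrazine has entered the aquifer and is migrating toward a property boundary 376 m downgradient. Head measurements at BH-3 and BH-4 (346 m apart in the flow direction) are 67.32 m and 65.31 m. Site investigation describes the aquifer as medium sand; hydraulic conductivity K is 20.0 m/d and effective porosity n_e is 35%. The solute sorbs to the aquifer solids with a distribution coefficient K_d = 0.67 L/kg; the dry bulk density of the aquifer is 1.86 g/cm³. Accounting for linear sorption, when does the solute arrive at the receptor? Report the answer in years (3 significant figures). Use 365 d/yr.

14.2 years

Hydraulic gradient i = (67.32 − 65.31) / 346 = 2.01 / 346 = 0.005809
Darcy flux q = K·i = 20.0 × 0.005809 = 0.1162 m/d
v_s = q/n_e = 0.1162/0.35 = 0.3320 m/d
Retardation R = 1 + ρ_b·K_d/n = 1 + 1.86×0.67/0.35 = 4.561
Contaminant velocity v_c = v/R = 0.3320/4.561 = 0.07279 m/d
t = L/v_c = 376/0.07279 = 5166 d
   = 5166/365 = 14.2 yr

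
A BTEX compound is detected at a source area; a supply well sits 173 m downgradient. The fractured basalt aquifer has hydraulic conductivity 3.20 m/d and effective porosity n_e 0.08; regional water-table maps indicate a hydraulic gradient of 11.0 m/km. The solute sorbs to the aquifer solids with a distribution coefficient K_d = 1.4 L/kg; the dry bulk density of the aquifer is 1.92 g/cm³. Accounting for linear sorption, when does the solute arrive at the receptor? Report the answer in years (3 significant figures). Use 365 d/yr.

Darcy flux q = K·i = 3.20 × 0.011 = 0.03520 m/d
v_s = q/n_e = 0.03520/0.08 = 0.4400 m/d
Retardation R = 1 + ρ_b·K_d/n = 1 + 1.92×1.4/0.08 = 34.60
Contaminant velocity v_c = v/R = 0.4400/34.60 = 0.01272 m/d
t = L/v_c = 173/0.01272 = 13600 d
   = 13600/365 = 37.3 yr

37.3 years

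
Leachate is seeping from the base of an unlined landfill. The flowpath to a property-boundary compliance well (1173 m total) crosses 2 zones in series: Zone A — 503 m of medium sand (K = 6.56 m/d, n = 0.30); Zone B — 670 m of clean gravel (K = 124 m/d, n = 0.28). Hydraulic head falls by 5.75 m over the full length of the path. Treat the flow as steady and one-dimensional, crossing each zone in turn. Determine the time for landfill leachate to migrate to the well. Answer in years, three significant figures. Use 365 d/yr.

13.2 years

Steady 1-D flow in series ⇒ the Darcy flux q is identical in every zone and the zone head losses add (resistances L/K in series).
Σ(L/K) = 503/6.56 + 670/124 = 76.68 + 5.403 = 82.08 d
q = ΔH / Σ(L/K) = 5.75 / 82.08 = 0.07005 m/d (same in every zone)
Zone A: v = q/n = 0.07005/0.30 = 0.2335 m/d → t_A = 503/0.2335 = 2154 d
Zone B: v = q/n = 0.07005/0.28 = 0.2502 m/d → t_B = 670/0.2502 = 2678 d
Total t = 2154 + 2678 = 4832 d
   = 4832 / 365 = 13.2 yr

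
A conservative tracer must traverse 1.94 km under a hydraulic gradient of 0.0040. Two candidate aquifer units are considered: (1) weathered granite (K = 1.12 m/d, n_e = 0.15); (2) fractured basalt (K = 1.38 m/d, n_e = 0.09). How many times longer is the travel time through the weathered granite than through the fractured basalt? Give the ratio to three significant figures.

Unit 1 (weathered granite): v = 1.12×0.0040/0.15 = 0.02987 m/d, t = 1940/0.02987 = 64960 d
Unit 2 (fractured basalt): v = 1.38×0.0040/0.09 = 0.06133 m/d, t = 1940/0.06133 = 31630 d
t(weathered granite) / t(fractured basalt) = 64960/31630 = 2.05

2.05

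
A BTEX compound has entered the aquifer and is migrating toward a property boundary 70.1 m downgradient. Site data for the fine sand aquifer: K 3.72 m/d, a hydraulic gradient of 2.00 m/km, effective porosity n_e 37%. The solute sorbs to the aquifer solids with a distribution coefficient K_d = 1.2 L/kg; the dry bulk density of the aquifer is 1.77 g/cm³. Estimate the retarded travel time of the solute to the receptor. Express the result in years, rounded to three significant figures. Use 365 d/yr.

Darcy flux q = K·i = 3.72 × 0.0020 = 0.007440 m/d
Seepage velocity v = q / n = 0.007440 / 0.37 = 0.02011 m/d
Retardation R = 1 + ρ_b·K_d/n = 1 + 1.77×1.2/0.37 = 6.741
Contaminant velocity v_c = v/R = 0.02011/6.741 = 0.002983 m/d
t = L/v_c = 70.1/0.002983 = 23500 d
   = 23500/365 = 64.4 yr

64.4 years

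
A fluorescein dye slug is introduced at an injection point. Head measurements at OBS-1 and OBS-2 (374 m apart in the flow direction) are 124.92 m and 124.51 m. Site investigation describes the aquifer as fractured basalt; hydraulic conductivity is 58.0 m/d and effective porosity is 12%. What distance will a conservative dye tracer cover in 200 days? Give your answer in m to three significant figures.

106 m

Hydraulic gradient i = (124.92 − 124.51) / 374 = 0.41 / 374 = 0.001096
q = Ki = 58.0 × 0.001096 = 0.06358 m/d
Seepage velocity v = q / n = 0.06358 / 0.12 = 0.5299 m/d
L = v × T = 0.5299 × 200 = 106.0 m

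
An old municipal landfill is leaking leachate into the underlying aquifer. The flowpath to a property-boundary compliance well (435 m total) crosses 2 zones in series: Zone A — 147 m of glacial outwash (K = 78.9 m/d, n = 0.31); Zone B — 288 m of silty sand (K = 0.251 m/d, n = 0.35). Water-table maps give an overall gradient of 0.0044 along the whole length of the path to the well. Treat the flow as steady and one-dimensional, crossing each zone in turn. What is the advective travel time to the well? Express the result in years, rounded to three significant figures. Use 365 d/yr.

Steady 1-D flow in series ⇒ the Darcy flux q is identical in every zone and the zone head losses add (resistances L/K in series).
Σ(L/K) = 147/78.9 + 288/0.251 = 1.863 + 1147 = 1149 d
K_eq = L_total / Σ(L/K) = 435 / 1149 = 0.3785 m/d
q = K_eq · i = 0.3785 × 0.0044 = 0.001665 m/d (same in every zone)
Zone A: v = q/n = 0.001665/0.31 = 0.005372 m/d → t_A = 147/0.005372 = 27360 d
Zone B: v = q/n = 0.001665/0.35 = 0.004758 m/d → t_B = 288/0.004758 = 60530 d
Total t = 27360 + 60530 = 87890 d
   = 87890 / 365 = 241 yr

241 years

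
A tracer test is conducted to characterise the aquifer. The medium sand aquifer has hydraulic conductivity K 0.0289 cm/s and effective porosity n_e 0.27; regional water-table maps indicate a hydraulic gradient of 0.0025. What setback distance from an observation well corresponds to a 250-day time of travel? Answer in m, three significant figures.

57.8 m

K = 0.0289 cm/s × 864 = 24.97 m/d
Darcy flux q = K·i = 24.97 × 0.0025 = 0.06242 m/d
v = Ki/n = 24.97·0.0025/0.27 = 0.2312 m/d
L = v × T = 0.2312 × 250 = 57.80 m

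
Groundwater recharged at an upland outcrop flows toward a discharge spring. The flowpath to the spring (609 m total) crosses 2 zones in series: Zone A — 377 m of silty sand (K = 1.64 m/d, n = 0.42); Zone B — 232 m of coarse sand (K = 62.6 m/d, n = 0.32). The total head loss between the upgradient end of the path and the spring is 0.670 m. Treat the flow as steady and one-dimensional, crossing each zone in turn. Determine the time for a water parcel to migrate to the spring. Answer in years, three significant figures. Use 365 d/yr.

Steady 1-D flow in series ⇒ the Darcy flux q is identical in every zone and the zone head losses add (resistances L/K in series).
Σ(L/K) = 377/1.64 + 232/62.6 = 229.9 + 3.706 = 233.6 d
q = ΔH / Σ(L/K) = 0.670 / 233.6 = 0.002868 m/d (same in every zone)
Zone A: v = q/n = 0.002868/0.42 = 0.006829 m/d → t_A = 377/0.006829 = 55200 d
Zone B: v = q/n = 0.002868/0.32 = 0.008964 m/d → t_B = 232/0.008964 = 25880 d
Total t = 55200 + 25880 = 81090 d
   = 81090 / 365 = 222 yr

222 years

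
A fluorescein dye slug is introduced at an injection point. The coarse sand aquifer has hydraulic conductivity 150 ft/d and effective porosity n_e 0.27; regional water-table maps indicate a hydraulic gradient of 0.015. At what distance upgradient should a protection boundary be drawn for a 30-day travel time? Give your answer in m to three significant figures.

K = 150 ft/d × 0.3048 = 45.72 m/d
Darcy flux q = K·i = 45.72 × 0.015 = 0.6858 m/d
Seepage velocity v = q / n = 0.6858 / 0.27 = 2.540 m/d
L = v × T = 2.540 × 30 = 76.20 m

76.2 m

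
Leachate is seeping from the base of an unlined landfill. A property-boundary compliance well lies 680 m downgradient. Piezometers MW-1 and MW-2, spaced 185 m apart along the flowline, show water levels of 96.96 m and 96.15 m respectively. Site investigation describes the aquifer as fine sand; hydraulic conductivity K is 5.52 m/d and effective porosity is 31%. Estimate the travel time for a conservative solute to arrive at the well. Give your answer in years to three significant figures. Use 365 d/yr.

23.9 years

Hydraulic gradient i = (96.96 − 96.15) / 185 = 0.81 / 185 = 0.004378
Specific discharge q = 5.52 × 0.004378 = 0.02417 m/d
v_s = q/n_e = 0.02417/0.31 = 0.07796 m/d
t = L / v = 680 / 0.07796 = 8722 d
   = 8722 / 365 = 23.9 yr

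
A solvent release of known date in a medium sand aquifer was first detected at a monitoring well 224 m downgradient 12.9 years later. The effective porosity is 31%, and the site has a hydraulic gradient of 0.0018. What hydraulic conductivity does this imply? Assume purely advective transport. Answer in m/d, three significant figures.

t = 12.9 years = 4709 d
v = L / t = 224 / 4709 = 0.04757 m/d
K = v · n / i = 0.04757 × 0.31 / 0.0018 = 8.19 m/d

8.19 m/d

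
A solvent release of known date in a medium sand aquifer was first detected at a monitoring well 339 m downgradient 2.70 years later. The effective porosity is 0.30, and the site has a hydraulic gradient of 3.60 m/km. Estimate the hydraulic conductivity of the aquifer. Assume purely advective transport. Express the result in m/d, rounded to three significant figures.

28.7 m/d

t = 2.70 years = 985.5 d
v = L / t = 339 / 985.5 = 0.3440 m/d
K = v · n / i = 0.3440 × 0.30 / 0.0036 = 28.7 m/d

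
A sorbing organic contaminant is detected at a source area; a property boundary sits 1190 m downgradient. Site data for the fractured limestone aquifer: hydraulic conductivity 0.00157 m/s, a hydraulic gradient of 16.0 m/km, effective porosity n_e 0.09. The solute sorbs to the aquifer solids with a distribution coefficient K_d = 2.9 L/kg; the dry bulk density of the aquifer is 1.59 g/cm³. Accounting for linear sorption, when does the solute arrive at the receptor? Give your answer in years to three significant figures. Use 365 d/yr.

K = 0.00157 m/s × 86400 s/d = 135.6 m/d
Darcy flux q = K·i = 135.6 × 0.016 = 2.170 m/d
Seepage velocity v = q / n = 2.170 / 0.09 = 24.12 m/d
Retardation R = 1 + ρ_b·K_d/n = 1 + 1.59×2.9/0.09 = 52.23
Contaminant velocity v_c = v/R = 24.12/52.23 = 0.4617 m/d
t = L/v_c = 1190/0.4617 = 2578 d
   = 2578/365 = 7.06 yr

7.06 years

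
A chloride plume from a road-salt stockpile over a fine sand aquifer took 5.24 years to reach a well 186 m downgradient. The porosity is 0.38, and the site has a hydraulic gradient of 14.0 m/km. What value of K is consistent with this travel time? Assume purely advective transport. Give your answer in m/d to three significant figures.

t = 5.24 years = 1913 d
v = L / t = 186 / 1913 = 0.09725 m/d
K = v · n / i = 0.09725 × 0.38 / 0.014 = 2.64 m/d

2.64 m/d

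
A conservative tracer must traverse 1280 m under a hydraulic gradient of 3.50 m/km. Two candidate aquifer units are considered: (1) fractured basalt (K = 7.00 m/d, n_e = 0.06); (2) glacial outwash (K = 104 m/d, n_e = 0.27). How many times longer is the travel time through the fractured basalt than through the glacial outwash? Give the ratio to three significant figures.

3.30

Unit 1 (fractured basalt): v = 7.00×0.0035/0.06 = 0.4083 m/d, t = 1280/0.4083 = 3135 d
Unit 2 (glacial outwash): v = 104×0.0035/0.27 = 1.348 m/d, t = 1280/1.348 = 949.5 d
t(fractured basalt) / t(glacial outwash) = 3135/949.5 = 3.30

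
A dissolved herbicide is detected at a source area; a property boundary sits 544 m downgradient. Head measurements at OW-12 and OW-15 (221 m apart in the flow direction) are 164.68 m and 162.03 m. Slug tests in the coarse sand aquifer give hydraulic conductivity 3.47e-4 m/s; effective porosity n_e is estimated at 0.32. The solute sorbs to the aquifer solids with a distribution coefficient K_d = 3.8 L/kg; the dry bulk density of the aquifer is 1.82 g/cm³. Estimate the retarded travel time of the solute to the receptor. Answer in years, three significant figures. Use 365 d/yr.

Hydraulic gradient i = (164.68 − 162.03) / 221 = 2.65 / 221 = 0.01199
K = 3.47e-4 m/s × 86400 s/d = 29.98 m/d
Specific discharge q = 29.98 × 0.01199 = 0.3595 m/d
v_s = q/n_e = 0.3595/0.32 = 1.123 m/d
Retardation R = 1 + ρ_b·K_d/n = 1 + 1.82×3.8/0.32 = 22.61
Contaminant velocity v_c = v/R = 1.123/22.61 = 0.04968 m/d
t = L/v_c = 544/0.04968 = 10950 d
   = 10950/365 = 30.0 yr

30.0 years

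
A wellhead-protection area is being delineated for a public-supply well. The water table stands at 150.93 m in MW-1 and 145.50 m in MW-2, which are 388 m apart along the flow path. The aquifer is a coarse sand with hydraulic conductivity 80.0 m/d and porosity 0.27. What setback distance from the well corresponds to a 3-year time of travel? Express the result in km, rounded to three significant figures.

4.54 km

Hydraulic gradient i = (150.93 − 145.50) / 388 = 5.43 / 388 = 0.01399
Specific discharge q = 80.0 × 0.01399 = 1.120 m/d
Seepage velocity v = q / n = 1.120 / 0.27 = 4.147 m/d
T = 3 yr × 365 = 1095 d
L = v × T = 4.147 × 1095 = 4541 m
   = 4.54 km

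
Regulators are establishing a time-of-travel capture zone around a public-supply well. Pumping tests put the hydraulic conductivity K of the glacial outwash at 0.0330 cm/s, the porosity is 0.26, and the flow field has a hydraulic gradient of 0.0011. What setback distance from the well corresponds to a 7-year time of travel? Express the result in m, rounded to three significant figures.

K = 0.0330 cm/s × 864 = 28.51 m/d
Specific discharge q = 28.51 × 0.0011 = 0.03136 m/d
Seepage velocity v = q / n = 0.03136 / 0.26 = 0.1206 m/d
T = 7 yr × 365 = 2555 d
L = v × T = 0.1206 × 2555 = 308.2 m

308 m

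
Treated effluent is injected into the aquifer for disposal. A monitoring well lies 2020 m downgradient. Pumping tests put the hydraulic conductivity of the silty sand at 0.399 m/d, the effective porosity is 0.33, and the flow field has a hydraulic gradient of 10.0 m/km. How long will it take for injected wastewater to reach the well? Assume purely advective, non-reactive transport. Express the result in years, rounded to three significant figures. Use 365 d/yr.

q = Ki = 0.399 × 0.010 = 0.003990 m/d
Average linear velocity = 0.003990 / 0.33 = 0.01209 m/d
t = L / v = 2020 / 0.01209 = 167100 d
   = 167100 / 365 = 458 yr

458 years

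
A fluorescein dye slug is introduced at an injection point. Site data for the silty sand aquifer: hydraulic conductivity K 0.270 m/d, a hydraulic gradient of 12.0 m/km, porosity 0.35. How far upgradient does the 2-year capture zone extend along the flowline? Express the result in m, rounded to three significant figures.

6.76 m

q = Ki = 0.270 × 0.012 = 0.003240 m/d
Seepage velocity v = q / n = 0.003240 / 0.35 = 0.009257 m/d
T = 2 yr × 365 = 730 d
L = v × T = 0.009257 × 730 = 6.758 m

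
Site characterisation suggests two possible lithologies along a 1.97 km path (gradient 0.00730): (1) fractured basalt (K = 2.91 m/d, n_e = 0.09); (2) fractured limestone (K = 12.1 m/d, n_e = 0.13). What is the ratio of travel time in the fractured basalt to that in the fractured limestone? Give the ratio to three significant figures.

Unit 1 (fractured basalt): v = 2.91×0.0073/0.09 = 0.2360 m/d, t = 1970/0.2360 = 8346 d
Unit 2 (fractured limestone): v = 12.1×0.0073/0.13 = 0.6795 m/d, t = 1970/0.6795 = 2899 d
t(fractured basalt) / t(fractured limestone) = 8346/2899 = 2.88

2.88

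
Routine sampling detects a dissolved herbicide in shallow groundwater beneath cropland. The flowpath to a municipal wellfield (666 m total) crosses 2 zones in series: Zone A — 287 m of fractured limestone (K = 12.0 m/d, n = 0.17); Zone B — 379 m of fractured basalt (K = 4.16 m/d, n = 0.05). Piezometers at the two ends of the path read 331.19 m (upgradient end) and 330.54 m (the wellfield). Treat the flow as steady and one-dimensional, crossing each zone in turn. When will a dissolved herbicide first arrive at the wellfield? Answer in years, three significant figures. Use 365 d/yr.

Total head drop ΔH = 331.19 − 330.54 = 0.65 m
Continuity: the same q passes through each zone, so ΔH = q·Σ(L_j/K_j) — the zones act as resistances in series.
Σ(L/K) = 287/12.0 + 379/4.16 = 23.92 + 91.11 = 115.0 d
q = ΔH / Σ(L/K) = 0.65 / 115.0 = 0.005651 m/d (same in every zone)
Zone A: v = q/n = 0.005651/0.17 = 0.03324 m/d → t_A = 287/0.03324 = 8634 d
Zone B: v = q/n = 0.005651/0.05 = 0.1130 m/d → t_B = 379/0.1130 = 3353 d
Total t = 8634 + 3353 = 11990 d
   = 11990 / 365 = 32.8 yr

32.8 years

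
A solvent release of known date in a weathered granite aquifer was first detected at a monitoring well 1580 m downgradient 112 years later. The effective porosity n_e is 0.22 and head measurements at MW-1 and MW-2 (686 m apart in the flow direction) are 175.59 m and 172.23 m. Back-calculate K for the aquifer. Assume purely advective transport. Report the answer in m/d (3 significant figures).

1.74 m/d

Hydraulic gradient i = (175.59 − 172.23) / 686 = 3.36 / 686 = 0.004898
t = 112 years = 40880 d
v = L / t = 1580 / 40880 = 0.03865 m/d
K = v · n / i = 0.03865 × 0.22 / 0.004898 = 1.74 m/d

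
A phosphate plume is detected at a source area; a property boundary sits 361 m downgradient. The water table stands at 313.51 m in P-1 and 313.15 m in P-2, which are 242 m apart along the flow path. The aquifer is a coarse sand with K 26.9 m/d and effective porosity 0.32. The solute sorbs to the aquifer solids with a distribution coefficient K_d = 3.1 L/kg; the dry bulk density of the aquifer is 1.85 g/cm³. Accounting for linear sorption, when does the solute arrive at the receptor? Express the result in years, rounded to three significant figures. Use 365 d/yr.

150 years

Hydraulic gradient i = (313.51 − 313.15) / 242 = 0.36 / 242 = 0.001488
Darcy flux q = K·i = 26.9 × 0.001488 = 0.04002 m/d
v_s = q/n_e = 0.04002/0.32 = 0.1251 m/d
Retardation R = 1 + ρ_b·K_d/n = 1 + 1.85×3.1/0.32 = 18.92
Contaminant velocity v_c = v/R = 0.1251/18.92 = 0.006609 m/d
t = L/v_c = 361/0.006609 = 54620 d
   = 54620/365 = 150 yr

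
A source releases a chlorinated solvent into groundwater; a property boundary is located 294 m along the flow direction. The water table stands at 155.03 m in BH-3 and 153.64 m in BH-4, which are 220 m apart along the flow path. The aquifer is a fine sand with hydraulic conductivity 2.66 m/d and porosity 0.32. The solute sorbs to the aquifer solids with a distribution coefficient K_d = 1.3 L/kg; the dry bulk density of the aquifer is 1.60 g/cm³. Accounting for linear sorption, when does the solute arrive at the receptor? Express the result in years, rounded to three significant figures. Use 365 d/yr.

115 years

Hydraulic gradient i = (155.03 − 153.64) / 220 = 1.39 / 220 = 0.006318
q = Ki = 2.66 × 0.006318 = 0.01681 m/d
v = Ki/n = 2.66·0.006318/0.32 = 0.05252 m/d
Retardation R = 1 + ρ_b·K_d/n = 1 + 1.60×1.3/0.32 = 7.500
Contaminant velocity v_c = v/R = 0.05252/7.500 = 0.007003 m/d
t = L/v_c = 294/0.007003 = 41980 d
   = 41980/365 = 115 yr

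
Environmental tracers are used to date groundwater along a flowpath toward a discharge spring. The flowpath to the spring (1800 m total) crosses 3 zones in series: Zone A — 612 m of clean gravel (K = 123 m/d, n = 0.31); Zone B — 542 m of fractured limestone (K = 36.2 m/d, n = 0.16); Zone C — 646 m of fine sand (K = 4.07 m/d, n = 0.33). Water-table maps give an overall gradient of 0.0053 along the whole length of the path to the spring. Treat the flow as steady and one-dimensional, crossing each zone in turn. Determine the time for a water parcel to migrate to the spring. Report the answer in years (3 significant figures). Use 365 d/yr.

25.1 years

Steady 1-D flow in series ⇒ the Darcy flux q is identical in every zone and the zone head losses add (resistances L/K in series).
Σ(L/K) = 612/123 + 542/36.2 + 646/4.07 = 4.976 + 14.97 + 158.7 = 178.7 d
K_eq = L_total / Σ(L/K) = 1800 / 178.7 = 10.07 m/d
q = K_eq · i = 10.07 × 0.0053 = 0.05339 m/d (same in every zone)
Zone A: v = q/n = 0.05339/0.31 = 0.1722 m/d → t_A = 612/0.1722 = 3553 d
Zone B: v = q/n = 0.05339/0.16 = 0.3337 m/d → t_B = 542/0.3337 = 1624 d
Zone C: v = q/n = 0.05339/0.33 = 0.1618 m/d → t_C = 646/0.1618 = 3993 d
Total t = 3553 + 1624 + 3993 = 9170 d
   = 9170 / 365 = 25.1 yr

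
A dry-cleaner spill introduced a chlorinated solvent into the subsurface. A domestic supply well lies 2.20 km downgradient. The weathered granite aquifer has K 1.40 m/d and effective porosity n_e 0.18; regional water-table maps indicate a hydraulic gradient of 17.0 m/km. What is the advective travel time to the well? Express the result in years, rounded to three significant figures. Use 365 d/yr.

Darcy flux q = K·i = 1.40 × 0.017 = 0.02380 m/d
Seepage velocity v = q / n = 0.02380 / 0.18 = 0.1322 m/d
L = 2.20 km = 2200 m
t = L / v = 2200 / 0.1322 = 16640 d
   = 16640 / 365 = 45.6 yr

45.6 years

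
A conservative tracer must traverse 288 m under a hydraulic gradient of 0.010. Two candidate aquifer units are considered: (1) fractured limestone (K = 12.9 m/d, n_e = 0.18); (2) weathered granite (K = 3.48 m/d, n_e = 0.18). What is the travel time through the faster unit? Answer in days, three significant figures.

Unit 1 (fractured limestone): v = 12.9×0.010/0.18 = 0.7167 m/d, t = 288/0.7167 = 401.9 d
Unit 2 (weathered granite): v = 3.48×0.010/0.18 = 0.1933 m/d, t = 288/0.1933 = 1490 d
Faster unit: t = 402 d

402 days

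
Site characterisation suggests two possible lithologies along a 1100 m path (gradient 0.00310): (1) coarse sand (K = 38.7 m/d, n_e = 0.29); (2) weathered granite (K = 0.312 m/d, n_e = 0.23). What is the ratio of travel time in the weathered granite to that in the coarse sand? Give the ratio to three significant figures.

Unit 1 (coarse sand): v = 38.7×0.0031/0.29 = 0.4137 m/d, t = 1100/0.4137 = 2659 d
Unit 2 (weathered granite): v = 0.312×0.0031/0.23 = 0.004205 m/d, t = 1100/0.004205 = 261600 d
t(weathered granite) / t(coarse sand) = 261600/2659 = 98.4

98.4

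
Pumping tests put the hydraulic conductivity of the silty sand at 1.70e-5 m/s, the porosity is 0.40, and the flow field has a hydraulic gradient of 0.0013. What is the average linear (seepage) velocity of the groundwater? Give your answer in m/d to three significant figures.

0.00477 m/d

K = 1.70e-5 m/s × 86400 s/d = 1.469 m/d
Specific discharge q = 1.469 × 0.0013 = 0.001909 m/d
v = Ki/n = 1.469·0.0013/0.40 = 0.004774 m/d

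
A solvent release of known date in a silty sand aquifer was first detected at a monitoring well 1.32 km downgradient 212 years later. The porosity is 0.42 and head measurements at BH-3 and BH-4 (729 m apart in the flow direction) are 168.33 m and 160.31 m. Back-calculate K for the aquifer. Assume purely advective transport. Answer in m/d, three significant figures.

0.651 m/d

Hydraulic gradient i = (168.33 − 160.31) / 729 = 8.02 / 729 = 0.01100
t = 212 years = 77380 d
L = 1.32 km = 1320 m
v = L / t = 1320 / 77380 = 0.01706 m/d
K = v · n / i = 0.01706 × 0.42 / 0.01100 = 0.651 m/d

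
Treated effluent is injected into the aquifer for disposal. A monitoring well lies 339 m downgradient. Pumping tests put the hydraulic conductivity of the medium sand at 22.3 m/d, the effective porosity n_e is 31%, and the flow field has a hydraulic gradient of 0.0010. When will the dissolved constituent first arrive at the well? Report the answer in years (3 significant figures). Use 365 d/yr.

12.9 years

Darcy flux q = K·i = 22.3 × 0.0010 = 0.02230 m/d
v_s = q/n_e = 0.02230/0.31 = 0.07194 m/d
t = L / v = 339 / 0.07194 = 4713 d
   = 4713 / 365 = 12.9 yr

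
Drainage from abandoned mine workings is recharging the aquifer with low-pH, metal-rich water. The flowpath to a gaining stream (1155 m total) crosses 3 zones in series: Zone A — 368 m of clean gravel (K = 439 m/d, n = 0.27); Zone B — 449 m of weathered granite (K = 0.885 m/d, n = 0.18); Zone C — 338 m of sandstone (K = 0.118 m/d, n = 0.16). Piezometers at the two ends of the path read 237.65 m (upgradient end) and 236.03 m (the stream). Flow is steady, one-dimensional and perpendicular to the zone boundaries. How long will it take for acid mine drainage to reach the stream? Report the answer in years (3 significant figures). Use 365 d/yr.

1340 years

Total head drop ΔH = 237.65 − 236.03 = 1.62 m
Continuity: the same q passes through each zone, so ΔH = q·Σ(L_j/K_j) — the zones act as resistances in series.
Σ(L/K) = 368/439 + 449/0.885 + 338/0.118 = 0.8383 + 507.3 + 2864 = 3373 d
q = ΔH / Σ(L/K) = 1.62 / 3373 = 4.803e-4 m/d (same in every zone)
Zone A: v = q/n = 4.803e-4/0.27 = 0.001779 m/d → t_A = 368/0.001779 = 206900 d
Zone B: v = q/n = 4.803e-4/0.18 = 0.002669 m/d → t_B = 449/0.002669 = 168300 d
Zone C: v = q/n = 4.803e-4/0.16 = 0.003002 m/d → t_C = 338/0.003002 = 112600 d
Total t = 206900 + 168300 + 112600 = 487700 d
   = 487700 / 365 = 1340 yr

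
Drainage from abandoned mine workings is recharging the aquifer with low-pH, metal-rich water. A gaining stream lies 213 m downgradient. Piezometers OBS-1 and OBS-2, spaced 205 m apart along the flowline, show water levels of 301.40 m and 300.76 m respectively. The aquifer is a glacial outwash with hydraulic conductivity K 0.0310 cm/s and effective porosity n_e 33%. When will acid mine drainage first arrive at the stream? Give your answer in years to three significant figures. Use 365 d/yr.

2.30 years

Hydraulic gradient i = (301.40 − 300.76) / 205 = 0.64 / 205 = 0.003122
K = 0.0310 cm/s × 864 = 26.78 m/d
q = Ki = 26.78 × 0.003122 = 0.08362 m/d
v_s = q/n_e = 0.08362/0.33 = 0.2534 m/d
t = L / v = 213 / 0.2534 = 840.6 d
   = 840.6 / 365 = 2.30 yr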